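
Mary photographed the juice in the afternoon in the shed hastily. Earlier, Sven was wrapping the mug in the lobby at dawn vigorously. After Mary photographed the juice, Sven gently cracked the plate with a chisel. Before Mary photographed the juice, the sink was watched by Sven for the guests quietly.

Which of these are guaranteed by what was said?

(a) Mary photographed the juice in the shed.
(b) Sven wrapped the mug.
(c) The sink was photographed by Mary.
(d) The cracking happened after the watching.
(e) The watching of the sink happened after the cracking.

(a), (d)

(a) Entailed — every conjunct here is already in the original photographing event.
(b) Not entailed — 'was wrapping' is progressive on an accomplishment; it does not entail the completed 'wrapped'.
(c) Not entailed — Mary photographed the juice, not the sink; the sink belongs to the watching event.
(d) Entailed — the narrative places the watching before the cracking.
(e) Not entailed — the narrative places the watching before the cracking, not after.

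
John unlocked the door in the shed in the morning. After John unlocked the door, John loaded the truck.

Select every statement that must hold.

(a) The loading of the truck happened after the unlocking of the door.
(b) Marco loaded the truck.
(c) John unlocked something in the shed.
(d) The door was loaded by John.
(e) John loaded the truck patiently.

(a), (c)

(a) Entailed — the narrative places the unlocking before the loading.
(b) Not entailed — the passage has John loading the truck, not Marco.
(c) Entailed — dropping 'in the morning' and generalizing the patient leaves a sub-description the original still satisfies.
(d) Not entailed — John loaded the truck, not the door; the door belongs to the unlocking event.
(e) Not entailed — 'patiently' adds information not in the original event.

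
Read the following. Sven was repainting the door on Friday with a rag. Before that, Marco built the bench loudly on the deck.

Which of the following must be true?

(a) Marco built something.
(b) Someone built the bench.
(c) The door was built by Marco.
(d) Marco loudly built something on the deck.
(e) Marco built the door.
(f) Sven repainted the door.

(a) Entailed — this follows by dropping conjuncts from the building event's description.
(b) Entailed — the original entails any weakening of itself; this just drops 'on the deck', 'loudly' and generalizes the agent.
(c) Not entailed — Marco built the bench, not the door; the door belongs to the repainting event.
(d) Entailed — this follows by dropping conjuncts from the building event's description.
(e) Not entailed — Marco built the bench, not the door; the door belongs to the repainting event.
(f) Not entailed — 'was repainting' is progressive on an accomplishment; it does not entail the completed 'repainted'.

(a), (b), (d)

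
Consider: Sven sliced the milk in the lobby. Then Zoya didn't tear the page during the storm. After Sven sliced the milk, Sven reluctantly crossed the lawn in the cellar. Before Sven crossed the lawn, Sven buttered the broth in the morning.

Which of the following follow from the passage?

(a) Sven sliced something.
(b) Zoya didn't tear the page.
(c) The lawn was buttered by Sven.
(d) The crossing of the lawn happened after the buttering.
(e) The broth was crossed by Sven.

(a) Entailed — the original entails any weakening of itself; this just drops 'in the lobby' and generalizes the patient.
(b) Not entailed — dropping 'during the storm' under negation is not valid — the original leaves open that Zoya tore the page some other way.
(c) Not entailed — Sven buttered the broth, not the lawn; the lawn belongs to the crossing event.
(d) Entailed — the narrative places the buttering before the crossing.
(e) Not entailed — Sven crossed the lawn, not the broth; the broth belongs to the buttering event.

(a), (d)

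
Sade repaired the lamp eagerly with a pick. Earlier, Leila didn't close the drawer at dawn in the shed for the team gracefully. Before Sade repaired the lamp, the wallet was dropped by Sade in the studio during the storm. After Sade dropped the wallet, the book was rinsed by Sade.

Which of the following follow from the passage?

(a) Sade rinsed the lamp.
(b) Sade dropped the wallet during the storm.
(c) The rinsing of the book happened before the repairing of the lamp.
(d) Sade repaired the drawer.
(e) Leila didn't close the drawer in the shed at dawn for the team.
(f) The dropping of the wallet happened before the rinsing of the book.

(b), (f)

(a) Not entailed — Sade rinsed the book, not the lamp; the lamp belongs to the repairing event.
(b) Entailed — the original entails any weakening of itself; this just drops 'in the studio'.
(c) Not entailed — the narrative doesn't order the rinsing relative to the repairing.
(d) Not entailed — Sade repaired the lamp, not the drawer; the drawer belongs to the closing event.
(e) Not entailed — dropping 'gracefully' under negation is not valid — the original leaves open that Leila closed the drawer some other way.
(f) Entailed — the narrative places the dropping before the rinsing.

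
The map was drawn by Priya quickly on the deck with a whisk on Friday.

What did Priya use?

'with a whisk' marks the instrument of the drawing event.

a whisk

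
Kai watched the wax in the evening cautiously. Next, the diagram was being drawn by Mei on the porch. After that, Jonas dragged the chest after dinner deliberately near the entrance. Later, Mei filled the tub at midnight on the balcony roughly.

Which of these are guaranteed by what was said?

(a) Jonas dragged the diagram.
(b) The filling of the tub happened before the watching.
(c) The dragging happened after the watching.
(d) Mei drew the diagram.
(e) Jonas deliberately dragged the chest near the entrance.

(a) Not entailed — Jonas dragged the chest, not the diagram; the diagram belongs to the drawing event.
(b) Not entailed — the narrative places the watching before the filling, not after.
(c) Entailed — the narrative places the watching before the dragging.
(d) Not entailed — 'was drawing' is progressive on an accomplishment; it does not entail the completed 'drew'.
(e) Entailed — this follows by dropping conjuncts from the dragging event's description.

(c), (e)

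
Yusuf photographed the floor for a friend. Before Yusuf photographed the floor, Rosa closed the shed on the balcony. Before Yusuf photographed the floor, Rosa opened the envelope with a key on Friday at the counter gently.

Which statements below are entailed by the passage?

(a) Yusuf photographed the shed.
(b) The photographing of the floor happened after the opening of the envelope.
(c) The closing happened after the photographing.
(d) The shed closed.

(a) Not entailed — Yusuf photographed the floor, not the shed; the shed belongs to the closing event.
(b) Entailed — the narrative places the opening before the photographing.
(c) Not entailed — the narrative places the closing before the photographing, not after.
(d) Entailed — 'Rosa closed the shed' is causative; it entails the inchoative 'the shed closed'.

(b), (d)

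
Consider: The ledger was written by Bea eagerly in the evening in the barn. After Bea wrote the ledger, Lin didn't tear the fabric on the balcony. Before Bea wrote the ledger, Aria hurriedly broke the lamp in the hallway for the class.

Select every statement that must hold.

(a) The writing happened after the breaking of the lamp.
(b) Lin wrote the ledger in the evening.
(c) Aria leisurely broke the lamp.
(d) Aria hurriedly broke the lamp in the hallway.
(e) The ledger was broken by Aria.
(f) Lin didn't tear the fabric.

(a) Entailed — the narrative places the breaking before the writing.
(b) Not entailed — the passage has Bea writing the ledger, not Lin.
(c) Not entailed — 'leisurely' adds a manner not in (and inconsistent with) the original.
(d) Entailed — dropping 'for the class' leaves a sub-description the original still satisfies.
(e) Not entailed — Aria broke the lamp, not the ledger; the ledger belongs to the writing event.
(f) Not entailed — dropping 'on the balcony' under negation is not valid — the original leaves open that Lin tore the fabric some other way.

(a), (d)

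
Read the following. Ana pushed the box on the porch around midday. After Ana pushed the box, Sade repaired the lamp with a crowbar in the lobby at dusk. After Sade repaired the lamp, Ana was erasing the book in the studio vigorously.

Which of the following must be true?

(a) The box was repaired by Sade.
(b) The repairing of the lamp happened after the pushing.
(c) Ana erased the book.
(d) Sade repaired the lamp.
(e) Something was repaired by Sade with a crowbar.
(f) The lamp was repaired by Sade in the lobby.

(b), (d), (e), (f)

(a) Not entailed — Sade repaired the lamp, not the box; the box belongs to the pushing event.
(b) Entailed — the narrative places the pushing before the repairing.
(c) Not entailed — 'was erasing' is progressive on an accomplishment; it does not entail the completed 'erased'.
(d) Entailed — this follows by dropping conjuncts from the repairing event's description.
(e) Entailed — dropping 'in the lobby', 'at dusk' and generalizing the patient leaves a sub-description the original still satisfies.
(f) Entailed — every conjunct here is already in the original repairing event.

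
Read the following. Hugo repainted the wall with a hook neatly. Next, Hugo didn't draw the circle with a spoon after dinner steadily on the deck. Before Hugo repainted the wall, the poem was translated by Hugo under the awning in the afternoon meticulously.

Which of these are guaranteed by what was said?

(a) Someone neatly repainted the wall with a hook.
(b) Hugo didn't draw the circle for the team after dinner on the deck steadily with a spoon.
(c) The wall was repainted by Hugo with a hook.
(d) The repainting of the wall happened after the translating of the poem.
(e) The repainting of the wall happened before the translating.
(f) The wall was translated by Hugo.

(a), (b), (c), (d)

(a) Entailed — generalizing the agent leaves a sub-description the original still satisfies.
(b) Entailed — under negation, adding a further restriction is entailed: if no such drawing event occurred, none occurred for the team either.
(c) Entailed — this follows by dropping conjuncts from the repainting event's description.
(d) Entailed — the narrative places the translating before the repainting.
(e) Not entailed — the narrative places the translating before the repainting, not after.
(f) Not entailed — Hugo translated the poem, not the wall; the wall belongs to the repainting event.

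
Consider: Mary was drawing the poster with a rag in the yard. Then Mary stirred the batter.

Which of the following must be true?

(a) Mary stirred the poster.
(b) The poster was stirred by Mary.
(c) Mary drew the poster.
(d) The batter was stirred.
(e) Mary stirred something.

(d), (e)

(a) Not entailed — Mary stirred the batter, not the poster; the poster belongs to the drawing event.
(b) Not entailed — Mary stirred the batter, not the poster; the poster belongs to the drawing event.
(c) Not entailed — 'was drawing' is progressive on an accomplishment; it does not entail the completed 'drew'.
(d) Entailed — generalizing the agent leaves a sub-description the original still satisfies.
(e) Entailed — this follows by dropping conjuncts from the stirring event's description.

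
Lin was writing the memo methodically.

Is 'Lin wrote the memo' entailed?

'was writing' is progressive; for an accomplishment like 'write the memo', it doesn't entail completion.

no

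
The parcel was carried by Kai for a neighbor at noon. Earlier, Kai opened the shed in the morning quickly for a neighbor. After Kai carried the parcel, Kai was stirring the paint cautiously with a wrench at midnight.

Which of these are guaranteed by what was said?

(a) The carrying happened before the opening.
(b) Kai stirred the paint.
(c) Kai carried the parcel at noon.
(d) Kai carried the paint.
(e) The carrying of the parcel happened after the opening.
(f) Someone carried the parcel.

(a) Not entailed — the narrative places the opening before the carrying, not after.
(b) Entailed — 'stir' is an activity; 'was stirring' entails that some stirring happened, so 'stirred' holds.
(c) Entailed — every conjunct here is already in the original carrying event.
(d) Not entailed — Kai carried the parcel, not the paint; the paint belongs to the stirring event.
(e) Entailed — the narrative places the opening before the carrying.
(f) Entailed — every conjunct here is already in the original carrying event.

(b), (c), (e), (f)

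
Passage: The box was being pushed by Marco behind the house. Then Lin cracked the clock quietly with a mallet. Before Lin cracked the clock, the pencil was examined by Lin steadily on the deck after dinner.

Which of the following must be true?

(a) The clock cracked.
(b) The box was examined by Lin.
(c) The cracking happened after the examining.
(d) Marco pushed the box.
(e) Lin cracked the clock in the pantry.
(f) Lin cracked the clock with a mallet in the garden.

(a) Entailed — 'Lin cracked the clock' is causative; it entails the inchoative 'the clock cracked'.
(b) Not entailed — Lin examined the pencil, not the box; the box belongs to the pushing event.
(c) Entailed — the narrative places the examining before the cracking.
(d) Entailed — 'push' is an activity; 'was pushing' entails that some pushing happened, so 'pushed' holds.
(e) Not entailed — 'in the pantry' adds information not in the original event.
(f) Not entailed — 'in the garden' adds information not in the original event.

(a), (c), (d)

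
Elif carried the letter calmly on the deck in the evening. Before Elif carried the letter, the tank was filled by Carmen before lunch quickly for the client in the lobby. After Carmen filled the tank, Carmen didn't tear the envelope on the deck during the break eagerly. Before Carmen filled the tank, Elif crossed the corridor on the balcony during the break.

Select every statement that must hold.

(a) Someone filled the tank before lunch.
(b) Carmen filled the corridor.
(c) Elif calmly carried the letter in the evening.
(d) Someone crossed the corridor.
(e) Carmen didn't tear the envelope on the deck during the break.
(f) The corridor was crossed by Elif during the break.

(a) Entailed — every conjunct here is already in the original filling event.
(b) Not entailed — Carmen filled the tank, not the corridor; the corridor belongs to the crossing event.
(c) Entailed — the original entails any weakening of itself; this just drops 'on the deck'.
(d) Entailed — this follows by dropping conjuncts from the crossing event's description.
(e) Not entailed — dropping 'eagerly' under negation is not valid — the original leaves open that Carmen tore the envelope some other way.
(f) Entailed — dropping 'on the balcony' leaves a sub-description the original still satisfies.

(a), (c), (d), (f)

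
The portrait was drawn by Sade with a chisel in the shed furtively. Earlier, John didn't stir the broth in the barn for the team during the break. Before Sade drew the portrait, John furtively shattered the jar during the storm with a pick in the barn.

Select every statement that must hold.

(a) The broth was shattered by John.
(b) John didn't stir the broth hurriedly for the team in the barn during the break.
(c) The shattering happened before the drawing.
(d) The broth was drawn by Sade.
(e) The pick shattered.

(b), (c)

(a) Not entailed — John shattered the jar, not the broth; the broth belongs to the stirring event.
(b) Entailed — under negation, adding a further restriction is entailed: if no such stirring event occurred, none occurred hurriedly either.
(c) Entailed — the narrative places the shattering before the drawing.
(d) Not entailed — Sade drew the portrait, not the broth; the broth belongs to the stirring event.
(e) Not entailed — the jar is what shattered, not the pick.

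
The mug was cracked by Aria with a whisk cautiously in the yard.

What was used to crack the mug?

a whisk

'with a whisk' marks the instrument of the cracking event.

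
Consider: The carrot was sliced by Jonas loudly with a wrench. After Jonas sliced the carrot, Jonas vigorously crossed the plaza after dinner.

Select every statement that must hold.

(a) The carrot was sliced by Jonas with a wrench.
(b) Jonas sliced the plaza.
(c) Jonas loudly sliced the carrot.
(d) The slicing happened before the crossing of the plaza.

(a) Entailed — dropping 'loudly' leaves a sub-description the original still satisfies.
(b) Not entailed — Jonas sliced the carrot, not the plaza; the plaza belongs to the crossing event.
(c) Entailed — the original entails any weakening of itself; this just drops 'with a wrench'.
(d) Entailed — the narrative places the slicing before the crossing.

(a), (c), (d)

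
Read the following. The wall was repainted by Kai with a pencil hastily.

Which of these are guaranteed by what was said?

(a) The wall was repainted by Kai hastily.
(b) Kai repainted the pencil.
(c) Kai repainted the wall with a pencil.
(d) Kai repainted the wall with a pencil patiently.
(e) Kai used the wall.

(a), (c)

(a) Entailed — this follows by dropping conjuncts from the repainting event's description.
(b) Not entailed — the pencil is the instrument, not what was repainted.
(c) Entailed — dropping 'hastily' leaves a sub-description the original still satisfies.
(d) Not entailed — 'patiently' adds a manner not in (and inconsistent with) the original.
(e) Not entailed — the wall is the patient, not an instrument — Kai used a pencil.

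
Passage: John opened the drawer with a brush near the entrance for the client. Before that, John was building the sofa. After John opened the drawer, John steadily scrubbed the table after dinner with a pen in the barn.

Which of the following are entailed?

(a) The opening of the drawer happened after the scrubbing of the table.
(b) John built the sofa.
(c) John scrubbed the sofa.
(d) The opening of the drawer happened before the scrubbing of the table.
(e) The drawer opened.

(a) Not entailed — the narrative places the opening before the scrubbing, not after.
(b) Not entailed — 'was building' is progressive on an accomplishment; it does not entail the completed 'built'.
(c) Not entailed — John scrubbed the table, not the sofa; the sofa belongs to the building event.
(d) Entailed — the narrative places the opening before the scrubbing.
(e) Entailed — 'John opened the drawer' is causative; it entails the inchoative 'the drawer opened'.

(d), (e)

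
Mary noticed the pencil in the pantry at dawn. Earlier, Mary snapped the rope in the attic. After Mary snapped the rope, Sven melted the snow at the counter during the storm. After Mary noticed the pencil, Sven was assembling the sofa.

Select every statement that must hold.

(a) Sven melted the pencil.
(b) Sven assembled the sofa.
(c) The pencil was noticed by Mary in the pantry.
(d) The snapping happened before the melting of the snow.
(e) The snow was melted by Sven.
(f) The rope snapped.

(a) Not entailed — Sven melted the snow, not the pencil; the pencil belongs to the noticing event.
(b) Not entailed — 'was assembling' is progressive on an accomplishment; it does not entail the completed 'assembled'.
(c) Entailed — dropping 'at dawn' leaves a sub-description the original still satisfies.
(d) Entailed — the narrative places the snapping before the melting.
(e) Entailed — dropping 'at the counter', 'during the storm' leaves a sub-description the original still satisfies.
(f) Entailed — 'Mary snapped the rope' is causative; it entails the inchoative 'the rope snapped'.

(c), (d), (e), (f)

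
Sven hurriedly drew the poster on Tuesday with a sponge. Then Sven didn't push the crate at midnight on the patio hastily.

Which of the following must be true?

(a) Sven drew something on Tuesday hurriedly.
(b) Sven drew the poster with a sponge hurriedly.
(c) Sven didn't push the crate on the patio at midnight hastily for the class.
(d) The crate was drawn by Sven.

(a), (b), (c)

(a) Entailed — this follows by dropping conjuncts from the drawing event's description.
(b) Entailed — dropping 'on Tuesday' leaves a sub-description the original still satisfies.
(c) Entailed — under negation, adding a further restriction is entailed: if no such pushing event occurred, none occurred for the class either.
(d) Not entailed — Sven drew the poster, not the crate; the crate belongs to the pushing event.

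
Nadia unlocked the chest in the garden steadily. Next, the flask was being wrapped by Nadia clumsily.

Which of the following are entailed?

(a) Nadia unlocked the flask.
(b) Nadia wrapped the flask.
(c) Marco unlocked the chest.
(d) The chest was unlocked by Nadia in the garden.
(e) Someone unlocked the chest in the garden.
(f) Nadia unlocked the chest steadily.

(d), (e), (f)

(a) Not entailed — Nadia unlocked the chest, not the flask; the flask belongs to the wrapping event.
(b) Not entailed — 'was wrapping' is progressive on an accomplishment; it does not entail the completed 'wrapped'.
(c) Not entailed — the passage has Nadia unlocking the chest, not Marco.
(d) Entailed — the original entails any weakening of itself; this just drops 'steadily'.
(e) Entailed — this follows by dropping conjuncts from the unlocking event's description.
(f) Entailed — the original entails any weakening of itself; this just drops 'in the garden'.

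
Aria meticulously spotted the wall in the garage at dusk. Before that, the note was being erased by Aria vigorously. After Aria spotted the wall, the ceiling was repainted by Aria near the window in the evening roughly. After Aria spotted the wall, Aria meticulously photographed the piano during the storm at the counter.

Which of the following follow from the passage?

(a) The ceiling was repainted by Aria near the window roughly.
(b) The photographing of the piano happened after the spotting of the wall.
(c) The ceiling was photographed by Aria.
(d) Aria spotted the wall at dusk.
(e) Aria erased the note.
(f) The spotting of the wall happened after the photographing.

(a), (b), (d)

(a) Entailed — every conjunct here is already in the original repainting event.
(b) Entailed — the narrative places the spotting before the photographing.
(c) Not entailed — Aria photographed the piano, not the ceiling; the ceiling belongs to the repainting event.
(d) Entailed — every conjunct here is already in the original spotting event.
(e) Not entailed — 'was erasing' is progressive on an accomplishment; it does not entail the completed 'erased'.
(f) Not entailed — the narrative places the spotting before the photographing, not after.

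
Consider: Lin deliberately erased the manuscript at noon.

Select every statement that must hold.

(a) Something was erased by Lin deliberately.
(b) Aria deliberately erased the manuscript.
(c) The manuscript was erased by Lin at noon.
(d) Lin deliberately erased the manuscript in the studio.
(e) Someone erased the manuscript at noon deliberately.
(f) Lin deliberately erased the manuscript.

(a), (c), (e), (f)

(a) Entailed — the original entails any weakening of itself; this just drops 'at noon' and generalizes the patient.
(b) Not entailed — the passage has Lin erasing the manuscript, not Aria.
(c) Entailed — this follows by dropping conjuncts from the erasing event's description.
(d) Not entailed — 'in the studio' adds information not in the original event.
(e) Entailed — generalizing the agent leaves a sub-description the original still satisfies.
(f) Entailed — every conjunct here is already in the original erasing event.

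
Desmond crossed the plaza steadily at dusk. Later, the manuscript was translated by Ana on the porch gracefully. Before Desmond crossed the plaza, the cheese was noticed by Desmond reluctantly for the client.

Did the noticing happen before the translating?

yes

The narrative orders the noticing before the translating.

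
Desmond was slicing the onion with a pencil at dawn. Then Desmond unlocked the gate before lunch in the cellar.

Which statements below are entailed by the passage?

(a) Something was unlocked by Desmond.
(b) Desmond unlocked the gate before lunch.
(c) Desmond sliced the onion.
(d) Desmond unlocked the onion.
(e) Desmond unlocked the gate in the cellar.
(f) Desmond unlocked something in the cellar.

(a) Entailed — the original entails any weakening of itself; this just drops 'before lunch', 'in the cellar' and generalizes the patient.
(b) Entailed — the original entails any weakening of itself; this just drops 'in the cellar'.
(c) Not entailed — 'was slicing' is progressive on an accomplishment; it does not entail the completed 'sliced'.
(d) Not entailed — Desmond unlocked the gate, not the onion; the onion belongs to the slicing event.
(e) Entailed — dropping 'before lunch' leaves a sub-description the original still satisfies.
(f) Entailed — the original entails any weakening of itself; this just drops 'before lunch' and generalizes the patient.

(a), (b), (e), (f)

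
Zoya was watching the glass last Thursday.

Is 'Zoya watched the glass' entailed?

'watch' is atelic; if Zoya was watching the glass, then Zoya watched the glass (for some time).

yes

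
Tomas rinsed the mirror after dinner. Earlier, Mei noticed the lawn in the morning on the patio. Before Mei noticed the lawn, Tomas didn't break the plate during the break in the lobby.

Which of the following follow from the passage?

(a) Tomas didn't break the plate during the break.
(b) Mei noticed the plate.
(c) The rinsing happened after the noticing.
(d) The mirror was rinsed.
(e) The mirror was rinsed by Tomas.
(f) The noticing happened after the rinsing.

(c), (d), (e)

(a) Not entailed — dropping 'in the lobby' under negation is not valid — the original leaves open that Tomas broke the plate some other way.
(b) Not entailed — Mei noticed the lawn, not the plate; the plate belongs to the breaking event.
(c) Entailed — the narrative places the noticing before the rinsing.
(d) Entailed — every conjunct here is already in the original rinsing event.
(e) Entailed — this follows by dropping conjuncts from the rinsing event's description.
(f) Not entailed — the narrative places the noticing before the rinsing, not after.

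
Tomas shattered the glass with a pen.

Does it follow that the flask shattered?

no

Nothing is said about any flask; only the glass is affected.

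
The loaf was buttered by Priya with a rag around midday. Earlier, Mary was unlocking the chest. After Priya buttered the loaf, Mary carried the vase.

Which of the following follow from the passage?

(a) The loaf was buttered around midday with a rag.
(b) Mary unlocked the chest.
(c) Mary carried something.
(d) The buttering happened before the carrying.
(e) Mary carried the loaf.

(a) Entailed — this follows by dropping conjuncts from the buttering event's description.
(b) Not entailed — 'was unlocking' is progressive on an accomplishment; it does not entail the completed 'unlocked'.
(c) Entailed — this follows by dropping conjuncts from the carrying event's description.
(d) Entailed — the narrative places the buttering before the carrying.
(e) Not entailed — Mary carried the vase, not the loaf; the loaf belongs to the buttering event.

(a), (c), (d)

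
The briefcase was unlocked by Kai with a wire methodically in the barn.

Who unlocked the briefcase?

'Kai' marks the agent of the unlocking event.

Kai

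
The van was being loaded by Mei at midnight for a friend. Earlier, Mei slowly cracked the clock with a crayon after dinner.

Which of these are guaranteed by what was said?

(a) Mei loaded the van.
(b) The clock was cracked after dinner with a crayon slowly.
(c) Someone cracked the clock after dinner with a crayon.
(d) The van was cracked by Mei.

(b), (c)

(a) Not entailed — 'was loading' is progressive on an accomplishment; it does not entail the completed 'loaded'.
(b) Entailed — every conjunct here is already in the original cracking event.
(c) Entailed — every conjunct here is already in the original cracking event.
(d) Not entailed — Mei cracked the clock, not the van; the van belongs to the loading event.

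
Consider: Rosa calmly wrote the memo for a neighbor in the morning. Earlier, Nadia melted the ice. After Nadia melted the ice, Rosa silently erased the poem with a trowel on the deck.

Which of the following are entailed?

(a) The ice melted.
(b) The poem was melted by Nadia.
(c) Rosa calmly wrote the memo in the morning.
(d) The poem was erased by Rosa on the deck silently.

(a), (c), (d)

(a) Entailed — 'Nadia melted the ice' is causative; it entails the inchoative 'the ice melted'.
(b) Not entailed — Nadia melted the ice, not the poem; the poem belongs to the erasing event.
(c) Entailed — this follows by dropping conjuncts from the writing event's description.
(d) Entailed — dropping 'with a trowel' leaves a sub-description the original still satisfies.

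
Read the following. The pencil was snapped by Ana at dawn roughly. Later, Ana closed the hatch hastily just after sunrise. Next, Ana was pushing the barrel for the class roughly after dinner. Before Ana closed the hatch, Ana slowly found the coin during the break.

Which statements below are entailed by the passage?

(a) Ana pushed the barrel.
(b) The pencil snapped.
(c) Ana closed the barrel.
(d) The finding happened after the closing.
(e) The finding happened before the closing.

(a), (b), (e)

(a) Entailed — 'push' is an activity; 'was pushing' entails that some pushing happened, so 'pushed' holds.
(b) Entailed — 'Ana snapped the pencil' is causative; it entails the inchoative 'the pencil snapped'.
(c) Not entailed — Ana closed the hatch, not the barrel; the barrel belongs to the pushing event.
(d) Not entailed — the narrative places the finding before the closing, not after.
(e) Entailed — the narrative places the finding before the closing.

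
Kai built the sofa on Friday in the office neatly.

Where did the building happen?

in the office

'in the office' marks the location of the building event.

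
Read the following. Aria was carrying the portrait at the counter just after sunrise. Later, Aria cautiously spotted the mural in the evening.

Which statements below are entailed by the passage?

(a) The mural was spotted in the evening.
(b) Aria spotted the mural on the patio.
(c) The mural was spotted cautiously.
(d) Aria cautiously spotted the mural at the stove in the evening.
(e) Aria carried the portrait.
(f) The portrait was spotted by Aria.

(a), (c), (e)

(a) Entailed — the original entails any weakening of itself; this just drops 'cautiously' and generalizes the agent.
(b) Not entailed — 'on the patio' adds information not in the original event.
(c) Entailed — the original entails any weakening of itself; this just drops 'in the evening' and generalizes the agent.
(d) Not entailed — 'at the stove' adds information not in the original event.
(e) Entailed — 'carry' is an activity; 'was carrying' entails that some carrying happened, so 'carried' holds.
(f) Not entailed — Aria spotted the mural, not the portrait; the portrait belongs to the carrying event.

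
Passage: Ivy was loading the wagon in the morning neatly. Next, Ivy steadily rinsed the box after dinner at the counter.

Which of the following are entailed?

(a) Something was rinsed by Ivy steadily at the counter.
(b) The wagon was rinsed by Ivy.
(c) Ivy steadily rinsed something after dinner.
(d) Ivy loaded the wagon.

(a), (c)

(a) Entailed — every conjunct here is already in the original rinsing event.
(b) Not entailed — Ivy rinsed the box, not the wagon; the wagon belongs to the loading event.
(c) Entailed — every conjunct here is already in the original rinsing event.
(d) Not entailed — 'was loading' is progressive on an accomplishment; it does not entail the completed 'loaded'.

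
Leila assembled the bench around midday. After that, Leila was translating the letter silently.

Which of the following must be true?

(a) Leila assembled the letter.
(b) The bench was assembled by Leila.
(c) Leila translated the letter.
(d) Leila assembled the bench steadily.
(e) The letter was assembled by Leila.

(a) Not entailed — Leila assembled the bench, not the letter; the letter belongs to the translating event.
(b) Entailed — every conjunct here is already in the original assembling event.
(c) Not entailed — 'was translating' is progressive on an accomplishment; it does not entail the completed 'translated'.
(d) Not entailed — 'steadily' adds information not in the original event.
(e) Not entailed — Leila assembled the bench, not the letter; the letter belongs to the translating event.

(b)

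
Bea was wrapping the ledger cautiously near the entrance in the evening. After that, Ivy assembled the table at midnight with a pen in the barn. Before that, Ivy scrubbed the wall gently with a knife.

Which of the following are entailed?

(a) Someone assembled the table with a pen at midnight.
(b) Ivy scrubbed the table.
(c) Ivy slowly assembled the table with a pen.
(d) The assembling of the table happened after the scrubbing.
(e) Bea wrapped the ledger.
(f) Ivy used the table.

(a), (d)

(a) Entailed — the original entails any weakening of itself; this just drops 'in the barn' and generalizes the agent.
(b) Not entailed — Ivy scrubbed the wall, not the table; the table belongs to the assembling event.
(c) Not entailed — 'slowly' adds information not in the original event.
(d) Entailed — the narrative places the scrubbing before the assembling.
(e) Not entailed — 'was wrapping' is progressive on an accomplishment; it does not entail the completed 'wrapped'.
(f) Not entailed — the table is the patient, not an instrument — Ivy used a pen.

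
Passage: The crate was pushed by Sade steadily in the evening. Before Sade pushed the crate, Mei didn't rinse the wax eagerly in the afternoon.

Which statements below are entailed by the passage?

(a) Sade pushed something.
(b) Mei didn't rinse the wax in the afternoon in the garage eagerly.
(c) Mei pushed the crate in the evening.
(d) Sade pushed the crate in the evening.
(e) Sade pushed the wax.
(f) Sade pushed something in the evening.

(a) Entailed — the original entails any weakening of itself; this just drops 'in the evening', 'steadily' and generalizes the patient.
(b) Entailed — under negation, adding a further restriction is entailed: if no such rinsing event occurred, none occurred in the garage either.
(c) Not entailed — the passage has Sade pushing the crate, not Mei.
(d) Entailed — dropping 'steadily' leaves a sub-description the original still satisfies.
(e) Not entailed — Sade pushed the crate, not the wax; the wax belongs to the rinsing event.
(f) Entailed — every conjunct here is already in the original pushing event.

(a), (b), (d), (f)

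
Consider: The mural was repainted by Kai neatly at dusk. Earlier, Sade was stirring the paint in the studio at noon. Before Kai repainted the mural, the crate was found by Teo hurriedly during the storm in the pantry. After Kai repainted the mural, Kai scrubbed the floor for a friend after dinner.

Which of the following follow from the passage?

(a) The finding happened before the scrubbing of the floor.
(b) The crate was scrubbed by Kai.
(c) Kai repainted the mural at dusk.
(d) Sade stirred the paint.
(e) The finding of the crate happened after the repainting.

(a) Entailed — the narrative places the finding before the scrubbing.
(b) Not entailed — Kai scrubbed the floor, not the crate; the crate belongs to the finding event.
(c) Entailed — this follows by dropping conjuncts from the repainting event's description.
(d) Entailed — 'stir' is an activity; 'was stirring' entails that some stirring happened, so 'stirred' holds.
(e) Not entailed — the narrative places the finding before the repainting, not after.

(a), (c), (d)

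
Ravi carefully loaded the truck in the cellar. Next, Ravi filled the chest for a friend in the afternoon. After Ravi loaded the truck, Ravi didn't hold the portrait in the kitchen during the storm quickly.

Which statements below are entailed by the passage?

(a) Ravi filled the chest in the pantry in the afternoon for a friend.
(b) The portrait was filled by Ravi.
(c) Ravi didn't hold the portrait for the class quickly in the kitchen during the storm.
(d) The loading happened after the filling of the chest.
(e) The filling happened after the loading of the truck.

(c), (e)

(a) Not entailed — 'in the pantry' adds information not in the original event.
(b) Not entailed — Ravi filled the chest, not the portrait; the portrait belongs to the holding event.
(c) Entailed — under negation, adding a further restriction is entailed: if no such holding event occurred, none occurred for the class either.
(d) Not entailed — the narrative places the loading before the filling, not after.
(e) Entailed — the narrative places the loading before the filling.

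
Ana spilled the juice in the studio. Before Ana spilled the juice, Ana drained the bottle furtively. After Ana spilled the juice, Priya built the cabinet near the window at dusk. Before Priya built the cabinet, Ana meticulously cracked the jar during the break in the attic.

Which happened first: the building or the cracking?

The connectives place the cracking before the building.

the cracking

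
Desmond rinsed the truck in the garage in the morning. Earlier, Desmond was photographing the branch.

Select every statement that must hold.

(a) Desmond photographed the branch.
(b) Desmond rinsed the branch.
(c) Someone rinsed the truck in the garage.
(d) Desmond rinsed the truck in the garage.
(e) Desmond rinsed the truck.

(a) Not entailed — 'was photographing' is progressive on an accomplishment; it does not entail the completed 'photographed'.
(b) Not entailed — Desmond rinsed the truck, not the branch; the branch belongs to the photographing event.
(c) Entailed — dropping 'in the morning' and generalizing the agent leaves a sub-description the original still satisfies.
(d) Entailed — every conjunct here is already in the original rinsing event.
(e) Entailed — the original entails any weakening of itself; this just drops 'in the morning', 'in the garage'.

(c), (d), (e)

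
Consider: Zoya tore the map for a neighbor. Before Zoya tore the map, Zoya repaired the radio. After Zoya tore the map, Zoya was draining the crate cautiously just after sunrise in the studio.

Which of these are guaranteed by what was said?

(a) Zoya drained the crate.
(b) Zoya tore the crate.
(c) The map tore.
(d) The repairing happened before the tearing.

(c), (d)

(a) Not entailed — 'was draining' is progressive on an accomplishment; it does not entail the completed 'drained'.
(b) Not entailed — Zoya tore the map, not the crate; the crate belongs to the draining event.
(c) Entailed — 'Zoya tore the map' is causative; it entails the inchoative 'the map tore'.
(d) Entailed — the narrative places the repairing before the tearing.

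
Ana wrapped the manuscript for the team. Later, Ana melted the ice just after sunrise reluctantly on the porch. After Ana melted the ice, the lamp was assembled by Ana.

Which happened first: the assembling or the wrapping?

the wrapping

The connectives place the wrapping before the assembling.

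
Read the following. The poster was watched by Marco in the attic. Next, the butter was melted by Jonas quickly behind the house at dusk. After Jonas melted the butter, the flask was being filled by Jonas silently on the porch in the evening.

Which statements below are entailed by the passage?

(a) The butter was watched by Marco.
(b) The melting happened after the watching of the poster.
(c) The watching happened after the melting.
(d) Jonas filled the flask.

(a) Not entailed — Marco watched the poster, not the butter; the butter belongs to the melting event.
(b) Entailed — the narrative places the watching before the melting.
(c) Not entailed — the narrative places the watching before the melting, not after.
(d) Not entailed — 'was filling' is progressive on an accomplishment; it does not entail the completed 'filled'.

(b)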